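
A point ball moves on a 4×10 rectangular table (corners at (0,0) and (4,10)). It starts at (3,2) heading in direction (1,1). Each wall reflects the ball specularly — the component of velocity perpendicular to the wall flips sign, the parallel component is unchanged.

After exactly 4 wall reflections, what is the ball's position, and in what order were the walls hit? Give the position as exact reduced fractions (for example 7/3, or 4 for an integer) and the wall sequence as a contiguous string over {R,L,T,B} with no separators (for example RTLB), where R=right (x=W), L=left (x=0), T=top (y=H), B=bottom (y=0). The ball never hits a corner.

1. t=1 → R at (4,3); v=(-1,1)
2. t=4 → L at (0,7); v=(1,1)
3. t=3 → T at (3,10); v=(1,-1)
4. t=1 → R at (4,9); v=(-1,-1)

Final position: (4,9)
Wall sequence: RLTR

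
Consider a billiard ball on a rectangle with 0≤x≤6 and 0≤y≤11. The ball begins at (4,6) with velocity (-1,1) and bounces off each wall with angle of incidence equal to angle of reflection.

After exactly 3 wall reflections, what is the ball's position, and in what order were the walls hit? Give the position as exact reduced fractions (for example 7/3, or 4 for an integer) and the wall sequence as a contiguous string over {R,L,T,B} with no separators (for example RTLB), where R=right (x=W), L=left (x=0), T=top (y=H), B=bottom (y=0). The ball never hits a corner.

Final position: (6,6)
Wall sequence: LTR

1. t=4 → L at (0,10); v=(1,1)
2. t=1 → T at (1,11); v=(1,-1)
3. t=5 → R at (6,6); v=(-1,-1)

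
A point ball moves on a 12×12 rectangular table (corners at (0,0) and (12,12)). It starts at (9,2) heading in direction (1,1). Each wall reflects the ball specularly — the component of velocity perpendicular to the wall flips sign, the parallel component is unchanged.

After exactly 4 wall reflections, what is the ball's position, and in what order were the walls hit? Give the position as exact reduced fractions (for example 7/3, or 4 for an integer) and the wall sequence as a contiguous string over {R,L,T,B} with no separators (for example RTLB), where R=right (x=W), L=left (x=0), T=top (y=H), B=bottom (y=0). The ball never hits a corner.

Final position: (7,0)
Wall sequence: RTLB

1. t=3 → R at (12,5); v=(-1,1)
2. t=7 → T at (5,12); v=(-1,-1)
3. t=5 → L at (0,7); v=(1,-1)
4. t=7 → B at (7,0); v=(1,1)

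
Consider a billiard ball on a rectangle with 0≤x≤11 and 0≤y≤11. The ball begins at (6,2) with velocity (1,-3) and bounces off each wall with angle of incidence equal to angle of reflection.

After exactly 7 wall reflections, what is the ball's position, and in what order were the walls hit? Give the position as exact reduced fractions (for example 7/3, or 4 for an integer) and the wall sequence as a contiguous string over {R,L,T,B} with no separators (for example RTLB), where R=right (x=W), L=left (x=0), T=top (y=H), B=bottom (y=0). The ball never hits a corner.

1. t=2/3 → B at (20/3,0); v=(1,3)
2. t=11/3 → T at (31/3,11); v=(1,-3)
3. t=2/3 → R at (11,9); v=(-1,-3)
4. t=3 → B at (8,0); v=(-1,3)
5. t=11/3 → T at (13/3,11); v=(-1,-3)
6. t=11/3 → B at (2/3,0); v=(-1,3)
7. t=2/3 → L at (0,2); v=(1,3)

Final position: (0,2)
Wall sequence: BTRBTBL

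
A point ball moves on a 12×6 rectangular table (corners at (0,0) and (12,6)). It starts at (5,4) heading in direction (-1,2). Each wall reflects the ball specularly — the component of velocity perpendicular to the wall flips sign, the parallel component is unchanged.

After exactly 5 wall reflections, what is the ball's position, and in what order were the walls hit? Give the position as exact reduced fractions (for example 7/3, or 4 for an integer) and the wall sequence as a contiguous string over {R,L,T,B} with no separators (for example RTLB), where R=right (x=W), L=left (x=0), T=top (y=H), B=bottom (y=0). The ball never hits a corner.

Final position: (5,0)
Wall sequence: TBLTB

1. t=1 → T at (4,6); v=(-1,-2)
2. t=3 → B at (1,0); v=(-1,2)
3. t=1 → L at (0,2); v=(1,2)
4. t=2 → T at (2,6); v=(1,-2)
5. t=3 → B at (5,0); v=(1,2)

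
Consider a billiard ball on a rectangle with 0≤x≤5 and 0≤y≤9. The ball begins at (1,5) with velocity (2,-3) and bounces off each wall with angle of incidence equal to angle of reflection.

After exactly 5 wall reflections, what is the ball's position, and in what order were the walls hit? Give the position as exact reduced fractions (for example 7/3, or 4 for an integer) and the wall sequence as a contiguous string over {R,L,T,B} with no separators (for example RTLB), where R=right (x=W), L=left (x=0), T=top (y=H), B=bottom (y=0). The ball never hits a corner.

1. t=5/3 → B at (13/3,0); v=(2,3)
2. t=1/3 → R at (5,1); v=(-2,3)
3. t=5/2 → L at (0,17/2); v=(2,3)
4. t=1/6 → T at (1/3,9); v=(2,-3)
5. t=7/3 → R at (5,2); v=(-2,-3)

Final position: (5,2)
Wall sequence: BRLTR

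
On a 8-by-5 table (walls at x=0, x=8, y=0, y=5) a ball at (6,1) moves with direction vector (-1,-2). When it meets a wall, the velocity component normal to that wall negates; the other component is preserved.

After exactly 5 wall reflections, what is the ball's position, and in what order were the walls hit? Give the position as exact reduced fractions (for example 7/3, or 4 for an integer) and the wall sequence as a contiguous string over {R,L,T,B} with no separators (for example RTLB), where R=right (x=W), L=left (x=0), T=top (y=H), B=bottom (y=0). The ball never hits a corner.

1. t=1/2 → B at (11/2,0); v=(-1,2)
2. t=5/2 → T at (3,5); v=(-1,-2)
3. t=5/2 → B at (1/2,0); v=(-1,2)
4. t=1/2 → L at (0,1); v=(1,2)
5. t=2 → T at (2,5); v=(1,-2)

Final position: (2,5)
Wall sequence: BTBLT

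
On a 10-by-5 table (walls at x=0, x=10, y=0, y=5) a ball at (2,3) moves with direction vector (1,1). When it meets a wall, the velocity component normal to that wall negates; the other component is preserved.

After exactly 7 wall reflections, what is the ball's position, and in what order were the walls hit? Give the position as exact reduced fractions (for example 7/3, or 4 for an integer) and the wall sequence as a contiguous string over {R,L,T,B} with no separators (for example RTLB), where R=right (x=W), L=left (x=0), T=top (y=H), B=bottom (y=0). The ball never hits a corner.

1. t=2 → T at (4,5); v=(1,-1)
2. t=5 → B at (9,0); v=(1,1)
3. t=1 → R at (10,1); v=(-1,1)
4. t=4 → T at (6,5); v=(-1,-1)
5. t=5 → B at (1,0); v=(-1,1)
6. t=1 → L at (0,1); v=(1,1)
7. t=4 → T at (4,5); v=(1,-1)

Final position: (4,5)
Wall sequence: TBRTBLT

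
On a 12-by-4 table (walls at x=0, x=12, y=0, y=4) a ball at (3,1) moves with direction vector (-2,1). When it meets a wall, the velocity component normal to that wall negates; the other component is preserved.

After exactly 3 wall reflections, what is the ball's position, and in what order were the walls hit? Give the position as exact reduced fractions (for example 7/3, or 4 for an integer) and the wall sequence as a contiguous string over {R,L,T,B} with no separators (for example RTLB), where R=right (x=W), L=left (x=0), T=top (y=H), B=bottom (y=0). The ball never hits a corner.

Final position: (11,0)
Wall sequence: LTB

1. t=3/2 → L at (0,5/2); v=(2,1)
2. t=3/2 → T at (3,4); v=(2,-1)
3. t=4 → B at (11,0); v=(2,1)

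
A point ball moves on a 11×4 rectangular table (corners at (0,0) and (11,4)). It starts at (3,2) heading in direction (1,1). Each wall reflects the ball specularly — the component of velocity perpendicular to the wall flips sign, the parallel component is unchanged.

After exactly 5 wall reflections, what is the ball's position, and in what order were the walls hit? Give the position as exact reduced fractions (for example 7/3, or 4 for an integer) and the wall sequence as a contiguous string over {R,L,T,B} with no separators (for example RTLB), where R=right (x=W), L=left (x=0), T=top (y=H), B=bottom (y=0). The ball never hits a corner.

1. t=2 → T at (5,4); v=(1,-1)
2. t=4 → B at (9,0); v=(1,1)
3. t=2 → R at (11,2); v=(-1,1)
4. t=2 → T at (9,4); v=(-1,-1)
5. t=4 → B at (5,0); v=(-1,1)

Final position: (5,0)
Wall sequence: TBRTB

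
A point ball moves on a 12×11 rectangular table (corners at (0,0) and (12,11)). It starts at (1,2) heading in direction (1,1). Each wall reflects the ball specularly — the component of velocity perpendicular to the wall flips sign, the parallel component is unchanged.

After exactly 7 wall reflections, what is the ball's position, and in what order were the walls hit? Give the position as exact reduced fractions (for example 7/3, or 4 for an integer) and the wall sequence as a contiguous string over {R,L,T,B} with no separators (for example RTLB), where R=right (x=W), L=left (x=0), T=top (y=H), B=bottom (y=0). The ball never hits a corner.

1. t=9 → T at (10,11); v=(1,-1)
2. t=2 → R at (12,9); v=(-1,-1)
3. t=9 → B at (3,0); v=(-1,1)
4. t=3 → L at (0,3); v=(1,1)
5. t=8 → T at (8,11); v=(1,-1)
6. t=4 → R at (12,7); v=(-1,-1)
7. t=7 → B at (5,0); v=(-1,1)

Final position: (5,0)
Wall sequence: TRBLTRB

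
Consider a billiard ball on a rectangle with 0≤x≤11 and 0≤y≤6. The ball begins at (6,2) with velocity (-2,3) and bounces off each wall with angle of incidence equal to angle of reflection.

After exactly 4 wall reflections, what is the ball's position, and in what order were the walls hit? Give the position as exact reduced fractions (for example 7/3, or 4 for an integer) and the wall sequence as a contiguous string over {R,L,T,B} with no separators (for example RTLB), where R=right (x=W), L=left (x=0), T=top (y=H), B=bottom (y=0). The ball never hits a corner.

Final position: (14/3,6)
Wall sequence: TLBT

1. t=4/3 → T at (10/3,6); v=(-2,-3)
2. t=5/3 → L at (0,1); v=(2,-3)
3. t=1/3 → B at (2/3,0); v=(2,3)
4. t=2 → T at (14/3,6); v=(2,-3)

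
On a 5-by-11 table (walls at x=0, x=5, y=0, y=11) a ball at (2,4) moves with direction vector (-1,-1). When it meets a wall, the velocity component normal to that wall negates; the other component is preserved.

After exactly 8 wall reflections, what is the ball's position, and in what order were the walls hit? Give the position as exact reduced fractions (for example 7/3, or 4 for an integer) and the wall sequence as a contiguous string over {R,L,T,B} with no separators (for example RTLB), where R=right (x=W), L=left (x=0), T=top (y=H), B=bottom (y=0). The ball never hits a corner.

Final position: (4,0)
Wall sequence: LBRLTRLB

1. t=2 → L at (0,2); v=(1,-1)
2. t=2 → B at (2,0); v=(1,1)
3. t=3 → R at (5,3); v=(-1,1)
4. t=5 → L at (0,8); v=(1,1)
5. t=3 → T at (3,11); v=(1,-1)
6. t=2 → R at (5,9); v=(-1,-1)
7. t=5 → L at (0,4); v=(1,-1)
8. t=4 → B at (4,0); v=(1,1)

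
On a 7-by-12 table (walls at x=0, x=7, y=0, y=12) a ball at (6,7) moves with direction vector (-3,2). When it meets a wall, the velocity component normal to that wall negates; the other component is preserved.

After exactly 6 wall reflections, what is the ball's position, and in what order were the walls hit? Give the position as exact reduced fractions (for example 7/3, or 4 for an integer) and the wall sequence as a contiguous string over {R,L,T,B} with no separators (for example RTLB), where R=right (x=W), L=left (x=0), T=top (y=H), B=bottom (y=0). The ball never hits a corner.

Final position: (7,1)
Wall sequence: LTRLBR

1. t=2 → L at (0,11); v=(3,2)
2. t=1/2 → T at (3/2,12); v=(3,-2)
3. t=11/6 → R at (7,25/3); v=(-3,-2)
4. t=7/3 → L at (0,11/3); v=(3,-2)
5. t=11/6 → B at (11/2,0); v=(3,2)
6. t=1/2 → R at (7,1); v=(-3,2)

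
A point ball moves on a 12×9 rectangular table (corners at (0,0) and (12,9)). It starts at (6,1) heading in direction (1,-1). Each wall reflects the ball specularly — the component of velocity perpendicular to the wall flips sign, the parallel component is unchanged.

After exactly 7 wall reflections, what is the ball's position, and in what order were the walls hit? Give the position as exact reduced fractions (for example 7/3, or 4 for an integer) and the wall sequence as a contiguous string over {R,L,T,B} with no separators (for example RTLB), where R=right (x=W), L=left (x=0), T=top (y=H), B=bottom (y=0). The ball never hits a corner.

Final position: (12,7)
Wall sequence: BRTLBTR

1. t=1 → B at (7,0); v=(1,1)
2. t=5 → R at (12,5); v=(-1,1)
3. t=4 → T at (8,9); v=(-1,-1)
4. t=8 → L at (0,1); v=(1,-1)
5. t=1 → B at (1,0); v=(1,1)
6. t=9 → T at (10,9); v=(1,-1)
7. t=2 → R at (12,7); v=(-1,-1)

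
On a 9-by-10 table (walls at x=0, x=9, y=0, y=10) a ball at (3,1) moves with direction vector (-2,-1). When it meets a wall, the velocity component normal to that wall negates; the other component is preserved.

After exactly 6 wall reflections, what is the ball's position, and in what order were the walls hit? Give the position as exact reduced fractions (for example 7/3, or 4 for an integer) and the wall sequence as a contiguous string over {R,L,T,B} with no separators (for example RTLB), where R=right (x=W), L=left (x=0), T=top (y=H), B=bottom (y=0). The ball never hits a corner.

1. t=1 → B at (1,0); v=(-2,1)
2. t=1/2 → L at (0,1/2); v=(2,1)
3. t=9/2 → R at (9,5); v=(-2,1)
4. t=9/2 → L at (0,19/2); v=(2,1)
5. t=1/2 → T at (1,10); v=(2,-1)
6. t=4 → R at (9,6); v=(-2,-1)

Final position: (9,6)
Wall sequence: BLRLTR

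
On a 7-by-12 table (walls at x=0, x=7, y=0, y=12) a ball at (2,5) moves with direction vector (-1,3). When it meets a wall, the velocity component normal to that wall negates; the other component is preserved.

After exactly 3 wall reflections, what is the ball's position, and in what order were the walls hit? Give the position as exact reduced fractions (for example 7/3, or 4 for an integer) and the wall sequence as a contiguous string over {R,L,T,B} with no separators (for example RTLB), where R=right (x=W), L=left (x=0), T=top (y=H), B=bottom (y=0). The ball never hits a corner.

Final position: (13/3,0)
Wall sequence: LTB

1. t=2 → L at (0,11); v=(1,3)
2. t=1/3 → T at (1/3,12); v=(1,-3)
3. t=4 → B at (13/3,0); v=(1,3)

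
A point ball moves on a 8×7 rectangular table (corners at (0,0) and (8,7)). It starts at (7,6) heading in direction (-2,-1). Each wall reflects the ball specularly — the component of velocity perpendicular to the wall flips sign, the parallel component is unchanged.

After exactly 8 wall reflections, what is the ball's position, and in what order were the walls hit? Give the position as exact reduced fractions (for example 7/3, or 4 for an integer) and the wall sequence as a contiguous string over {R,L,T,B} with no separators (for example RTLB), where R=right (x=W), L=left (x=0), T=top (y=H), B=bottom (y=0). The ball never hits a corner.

1. t=7/2 → L at (0,5/2); v=(2,-1)
2. t=5/2 → B at (5,0); v=(2,1)
3. t=3/2 → R at (8,3/2); v=(-2,1)
4. t=4 → L at (0,11/2); v=(2,1)
5. t=3/2 → T at (3,7); v=(2,-1)
6. t=5/2 → R at (8,9/2); v=(-2,-1)
7. t=4 → L at (0,1/2); v=(2,-1)
8. t=1/2 → B at (1,0); v=(2,1)

Final position: (1,0)
Wall sequence: LBRLTRLB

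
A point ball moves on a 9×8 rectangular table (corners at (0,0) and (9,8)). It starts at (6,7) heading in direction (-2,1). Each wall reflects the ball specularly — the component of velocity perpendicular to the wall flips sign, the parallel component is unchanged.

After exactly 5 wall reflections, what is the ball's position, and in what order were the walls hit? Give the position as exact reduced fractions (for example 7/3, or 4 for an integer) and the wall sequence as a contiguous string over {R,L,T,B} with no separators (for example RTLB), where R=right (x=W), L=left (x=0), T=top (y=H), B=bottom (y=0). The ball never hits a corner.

1. t=1 → T at (4,8); v=(-2,-1)
2. t=2 → L at (0,6); v=(2,-1)
3. t=9/2 → R at (9,3/2); v=(-2,-1)
4. t=3/2 → B at (6,0); v=(-2,1)
5. t=3 → L at (0,3); v=(2,1)

Final position: (0,3)
Wall sequence: TLRBL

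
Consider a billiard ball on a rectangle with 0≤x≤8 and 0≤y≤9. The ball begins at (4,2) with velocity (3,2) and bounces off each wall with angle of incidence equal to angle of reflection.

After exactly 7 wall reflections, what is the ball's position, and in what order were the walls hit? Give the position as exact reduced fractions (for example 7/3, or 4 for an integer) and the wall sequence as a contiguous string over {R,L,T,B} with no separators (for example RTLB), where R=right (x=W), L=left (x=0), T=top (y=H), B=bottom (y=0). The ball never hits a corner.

Final position: (8,8)
Wall sequence: RTLRBLR

1. t=4/3 → R at (8,14/3); v=(-3,2)
2. t=13/6 → T at (3/2,9); v=(-3,-2)
3. t=1/2 → L at (0,8); v=(3,-2)
4. t=8/3 → R at (8,8/3); v=(-3,-2)
5. t=4/3 → B at (4,0); v=(-3,2)
6. t=4/3 → L at (0,8/3); v=(3,2)
7. t=8/3 → R at (8,8); v=(-3,2)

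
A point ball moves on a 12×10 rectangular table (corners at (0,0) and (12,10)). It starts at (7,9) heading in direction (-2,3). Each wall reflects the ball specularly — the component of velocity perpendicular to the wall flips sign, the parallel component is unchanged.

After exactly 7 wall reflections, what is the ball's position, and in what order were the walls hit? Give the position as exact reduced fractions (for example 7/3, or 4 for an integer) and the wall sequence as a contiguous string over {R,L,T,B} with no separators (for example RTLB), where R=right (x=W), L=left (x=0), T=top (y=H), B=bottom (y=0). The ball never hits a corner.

Final position: (11/3,10)
Wall sequence: TLBTRBT

1. t=1/3 → T at (19/3,10); v=(-2,-3)
2. t=19/6 → L at (0,1/2); v=(2,-3)
3. t=1/6 → B at (1/3,0); v=(2,3)
4. t=10/3 → T at (7,10); v=(2,-3)
5. t=5/2 → R at (12,5/2); v=(-2,-3)
6. t=5/6 → B at (31/3,0); v=(-2,3)
7. t=10/3 → T at (11/3,10); v=(-2,-3)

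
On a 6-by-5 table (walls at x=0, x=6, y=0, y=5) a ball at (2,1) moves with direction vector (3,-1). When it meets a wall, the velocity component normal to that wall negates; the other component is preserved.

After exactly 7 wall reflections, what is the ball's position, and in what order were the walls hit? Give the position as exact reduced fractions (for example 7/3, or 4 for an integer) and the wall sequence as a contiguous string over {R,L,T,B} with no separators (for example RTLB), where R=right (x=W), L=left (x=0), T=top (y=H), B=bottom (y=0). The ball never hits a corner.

1. t=1 → B at (5,0); v=(3,1)
2. t=1/3 → R at (6,1/3); v=(-3,1)
3. t=2 → L at (0,7/3); v=(3,1)
4. t=2 → R at (6,13/3); v=(-3,1)
5. t=2/3 → T at (4,5); v=(-3,-1)
6. t=4/3 → L at (0,11/3); v=(3,-1)
7. t=2 → R at (6,5/3); v=(-3,-1)

Final position: (6,5/3)
Wall sequence: BRLRTLR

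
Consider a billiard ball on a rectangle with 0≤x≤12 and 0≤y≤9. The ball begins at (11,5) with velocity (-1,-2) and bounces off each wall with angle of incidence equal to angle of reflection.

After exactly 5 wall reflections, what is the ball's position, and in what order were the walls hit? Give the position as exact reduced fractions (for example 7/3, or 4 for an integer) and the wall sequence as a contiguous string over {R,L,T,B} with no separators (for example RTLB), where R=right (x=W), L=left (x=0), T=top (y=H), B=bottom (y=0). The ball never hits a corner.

Final position: (5,9)
Wall sequence: BTLBT

1. t=5/2 → B at (17/2,0); v=(-1,2)
2. t=9/2 → T at (4,9); v=(-1,-2)
3. t=4 → L at (0,1); v=(1,-2)
4. t=1/2 → B at (1/2,0); v=(1,2)
5. t=9/2 → T at (5,9); v=(1,-2)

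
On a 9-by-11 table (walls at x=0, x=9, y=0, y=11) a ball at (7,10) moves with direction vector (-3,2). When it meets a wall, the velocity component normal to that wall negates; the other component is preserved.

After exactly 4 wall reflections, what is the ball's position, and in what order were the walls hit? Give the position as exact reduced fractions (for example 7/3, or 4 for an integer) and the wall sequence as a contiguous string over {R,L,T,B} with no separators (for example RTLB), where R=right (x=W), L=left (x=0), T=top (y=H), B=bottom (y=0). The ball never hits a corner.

Final position: (7,0)
Wall sequence: TLRB

1. t=1/2 → T at (11/2,11); v=(-3,-2)
2. t=11/6 → L at (0,22/3); v=(3,-2)
3. t=3 → R at (9,4/3); v=(-3,-2)
4. t=2/3 → B at (7,0); v=(-3,2)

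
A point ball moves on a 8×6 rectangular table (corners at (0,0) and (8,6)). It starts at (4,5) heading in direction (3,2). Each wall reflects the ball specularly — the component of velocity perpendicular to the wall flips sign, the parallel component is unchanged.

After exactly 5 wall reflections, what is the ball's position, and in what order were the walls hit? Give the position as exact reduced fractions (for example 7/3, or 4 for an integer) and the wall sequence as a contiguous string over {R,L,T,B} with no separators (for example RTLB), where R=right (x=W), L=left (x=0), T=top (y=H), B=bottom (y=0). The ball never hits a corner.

Final position: (15/2,6)
Wall sequence: TRBLT

1. t=1/2 → T at (11/2,6); v=(3,-2)
2. t=5/6 → R at (8,13/3); v=(-3,-2)
3. t=13/6 → B at (3/2,0); v=(-3,2)
4. t=1/2 → L at (0,1); v=(3,2)
5. t=5/2 → T at (15/2,6); v=(3,-2)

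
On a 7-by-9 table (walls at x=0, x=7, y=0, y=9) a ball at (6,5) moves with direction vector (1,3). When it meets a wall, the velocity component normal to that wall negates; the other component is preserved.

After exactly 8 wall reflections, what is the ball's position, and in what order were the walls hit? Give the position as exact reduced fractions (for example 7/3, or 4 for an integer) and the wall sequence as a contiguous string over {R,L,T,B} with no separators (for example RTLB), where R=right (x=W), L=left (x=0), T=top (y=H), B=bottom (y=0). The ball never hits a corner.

1. t=1 → R at (7,8); v=(-1,3)
2. t=1/3 → T at (20/3,9); v=(-1,-3)
3. t=3 → B at (11/3,0); v=(-1,3)
4. t=3 → T at (2/3,9); v=(-1,-3)
5. t=2/3 → L at (0,7); v=(1,-3)
6. t=7/3 → B at (7/3,0); v=(1,3)
7. t=3 → T at (16/3,9); v=(1,-3)
8. t=5/3 → R at (7,4); v=(-1,-3)

Final position: (7,4)
Wall sequence: RTBTLBTR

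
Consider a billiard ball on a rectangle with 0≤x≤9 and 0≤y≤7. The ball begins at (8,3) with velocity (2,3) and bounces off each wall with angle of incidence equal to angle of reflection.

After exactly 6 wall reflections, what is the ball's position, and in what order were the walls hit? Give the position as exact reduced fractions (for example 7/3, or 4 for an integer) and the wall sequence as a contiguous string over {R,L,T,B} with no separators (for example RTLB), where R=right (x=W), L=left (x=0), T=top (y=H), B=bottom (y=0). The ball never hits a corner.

Final position: (20/3,0)
Wall sequence: RTBLTB

1. t=1/2 → R at (9,9/2); v=(-2,3)
2. t=5/6 → T at (22/3,7); v=(-2,-3)
3. t=7/3 → B at (8/3,0); v=(-2,3)
4. t=4/3 → L at (0,4); v=(2,3)
5. t=1 → T at (2,7); v=(2,-3)
6. t=7/3 → B at (20/3,0); v=(2,3)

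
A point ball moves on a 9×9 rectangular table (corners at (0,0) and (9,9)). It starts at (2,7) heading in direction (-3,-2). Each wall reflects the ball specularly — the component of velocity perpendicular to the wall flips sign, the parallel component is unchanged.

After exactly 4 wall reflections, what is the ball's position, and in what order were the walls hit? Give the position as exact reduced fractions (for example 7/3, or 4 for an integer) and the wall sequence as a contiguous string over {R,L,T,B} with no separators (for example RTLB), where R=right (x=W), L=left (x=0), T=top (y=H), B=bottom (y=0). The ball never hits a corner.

1. t=2/3 → L at (0,17/3); v=(3,-2)
2. t=17/6 → B at (17/2,0); v=(3,2)
3. t=1/6 → R at (9,1/3); v=(-3,2)
4. t=3 → L at (0,19/3); v=(3,2)

Final position: (0,19/3)
Wall sequence: LBRL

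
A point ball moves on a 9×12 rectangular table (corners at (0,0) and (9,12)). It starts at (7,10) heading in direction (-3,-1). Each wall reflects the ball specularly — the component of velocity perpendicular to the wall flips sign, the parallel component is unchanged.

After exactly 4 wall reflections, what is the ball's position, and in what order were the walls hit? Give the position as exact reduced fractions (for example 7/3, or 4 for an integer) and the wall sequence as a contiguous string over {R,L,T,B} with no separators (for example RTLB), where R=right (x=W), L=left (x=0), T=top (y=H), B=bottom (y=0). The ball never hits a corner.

Final position: (5,0)
Wall sequence: LRLB

1. t=7/3 → L at (0,23/3); v=(3,-1)
2. t=3 → R at (9,14/3); v=(-3,-1)
3. t=3 → L at (0,5/3); v=(3,-1)
4. t=5/3 → B at (5,0); v=(3,1)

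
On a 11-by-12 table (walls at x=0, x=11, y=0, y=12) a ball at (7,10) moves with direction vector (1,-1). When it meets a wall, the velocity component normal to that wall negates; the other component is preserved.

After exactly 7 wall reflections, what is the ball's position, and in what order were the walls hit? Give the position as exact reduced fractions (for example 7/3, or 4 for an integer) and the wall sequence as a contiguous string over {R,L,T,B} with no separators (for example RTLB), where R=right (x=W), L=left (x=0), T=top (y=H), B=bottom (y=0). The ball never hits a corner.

Final position: (0,3)
Wall sequence: RBLTRBL

1. t=4 → R at (11,6); v=(-1,-1)
2. t=6 → B at (5,0); v=(-1,1)
3. t=5 → L at (0,5); v=(1,1)
4. t=7 → T at (7,12); v=(1,-1)
5. t=4 → R at (11,8); v=(-1,-1)
6. t=8 → B at (3,0); v=(-1,1)
7. t=3 → L at (0,3); v=(1,1)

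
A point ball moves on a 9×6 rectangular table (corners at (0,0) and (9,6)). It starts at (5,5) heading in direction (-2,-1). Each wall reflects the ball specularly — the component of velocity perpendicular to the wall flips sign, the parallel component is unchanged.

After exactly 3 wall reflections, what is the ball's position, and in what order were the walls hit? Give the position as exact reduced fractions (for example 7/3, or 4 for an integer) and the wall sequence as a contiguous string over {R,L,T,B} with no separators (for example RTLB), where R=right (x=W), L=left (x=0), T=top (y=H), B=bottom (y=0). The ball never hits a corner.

Final position: (9,2)
Wall sequence: LBR

1. t=5/2 → L at (0,5/2); v=(2,-1)
2. t=5/2 → B at (5,0); v=(2,1)
3. t=2 → R at (9,2); v=(-2,1)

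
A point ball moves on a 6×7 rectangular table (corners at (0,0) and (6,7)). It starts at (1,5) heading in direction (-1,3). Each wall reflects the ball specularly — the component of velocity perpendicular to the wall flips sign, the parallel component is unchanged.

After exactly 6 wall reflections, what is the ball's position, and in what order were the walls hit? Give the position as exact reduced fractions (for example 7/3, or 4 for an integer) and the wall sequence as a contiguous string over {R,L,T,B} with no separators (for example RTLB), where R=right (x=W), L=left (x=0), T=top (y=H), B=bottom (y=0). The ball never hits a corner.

1. t=2/3 → T at (1/3,7); v=(-1,-3)
2. t=1/3 → L at (0,6); v=(1,-3)
3. t=2 → B at (2,0); v=(1,3)
4. t=7/3 → T at (13/3,7); v=(1,-3)
5. t=5/3 → R at (6,2); v=(-1,-3)
6. t=2/3 → B at (16/3,0); v=(-1,3)

Final position: (16/3,0)
Wall sequence: TLBTRB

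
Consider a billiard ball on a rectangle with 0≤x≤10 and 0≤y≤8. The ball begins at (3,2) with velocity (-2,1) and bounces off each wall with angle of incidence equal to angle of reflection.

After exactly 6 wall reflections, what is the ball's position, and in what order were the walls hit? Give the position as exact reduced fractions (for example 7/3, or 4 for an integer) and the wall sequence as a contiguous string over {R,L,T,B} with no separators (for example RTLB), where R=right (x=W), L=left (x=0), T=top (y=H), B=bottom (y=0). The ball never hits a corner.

Final position: (10,5/2)
Wall sequence: LTRLBR

1. t=3/2 → L at (0,7/2); v=(2,1)
2. t=9/2 → T at (9,8); v=(2,-1)
3. t=1/2 → R at (10,15/2); v=(-2,-1)
4. t=5 → L at (0,5/2); v=(2,-1)
5. t=5/2 → B at (5,0); v=(2,1)
6. t=5/2 → R at (10,5/2); v=(-2,1)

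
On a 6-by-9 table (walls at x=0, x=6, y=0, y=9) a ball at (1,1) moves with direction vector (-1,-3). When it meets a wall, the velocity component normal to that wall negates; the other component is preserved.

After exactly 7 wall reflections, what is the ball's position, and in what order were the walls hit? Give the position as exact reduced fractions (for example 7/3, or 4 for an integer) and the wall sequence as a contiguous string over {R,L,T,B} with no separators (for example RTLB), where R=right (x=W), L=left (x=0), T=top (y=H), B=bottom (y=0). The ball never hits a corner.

1. t=1/3 → B at (2/3,0); v=(-1,3)
2. t=2/3 → L at (0,2); v=(1,3)
3. t=7/3 → T at (7/3,9); v=(1,-3)
4. t=3 → B at (16/3,0); v=(1,3)
5. t=2/3 → R at (6,2); v=(-1,3)
6. t=7/3 → T at (11/3,9); v=(-1,-3)
7. t=3 → B at (2/3,0); v=(-1,3)

Final position: (2/3,0)
Wall sequence: BLTBRTB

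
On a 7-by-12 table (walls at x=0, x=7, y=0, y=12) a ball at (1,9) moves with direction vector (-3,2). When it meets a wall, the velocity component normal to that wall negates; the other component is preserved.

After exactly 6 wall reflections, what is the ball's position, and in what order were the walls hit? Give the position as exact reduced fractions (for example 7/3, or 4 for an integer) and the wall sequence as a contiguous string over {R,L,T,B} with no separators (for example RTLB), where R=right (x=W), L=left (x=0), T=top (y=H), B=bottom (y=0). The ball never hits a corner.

Final position: (13/2,0)
Wall sequence: LTRLRB

1. t=1/3 → L at (0,29/3); v=(3,2)
2. t=7/6 → T at (7/2,12); v=(3,-2)
3. t=7/6 → R at (7,29/3); v=(-3,-2)
4. t=7/3 → L at (0,5); v=(3,-2)
5. t=7/3 → R at (7,1/3); v=(-3,-2)
6. t=1/6 → B at (13/2,0); v=(-3,2)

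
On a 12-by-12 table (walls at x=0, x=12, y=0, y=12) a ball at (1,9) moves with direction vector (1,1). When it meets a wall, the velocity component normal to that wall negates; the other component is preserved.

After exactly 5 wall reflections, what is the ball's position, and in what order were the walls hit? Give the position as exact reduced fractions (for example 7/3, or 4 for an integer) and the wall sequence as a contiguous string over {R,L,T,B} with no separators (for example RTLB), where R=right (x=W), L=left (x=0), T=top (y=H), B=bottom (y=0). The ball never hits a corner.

1. t=3 → T at (4,12); v=(1,-1)
2. t=8 → R at (12,4); v=(-1,-1)
3. t=4 → B at (8,0); v=(-1,1)
4. t=8 → L at (0,8); v=(1,1)
5. t=4 → T at (4,12); v=(1,-1)

Final position: (4,12)
Wall sequence: TRBLT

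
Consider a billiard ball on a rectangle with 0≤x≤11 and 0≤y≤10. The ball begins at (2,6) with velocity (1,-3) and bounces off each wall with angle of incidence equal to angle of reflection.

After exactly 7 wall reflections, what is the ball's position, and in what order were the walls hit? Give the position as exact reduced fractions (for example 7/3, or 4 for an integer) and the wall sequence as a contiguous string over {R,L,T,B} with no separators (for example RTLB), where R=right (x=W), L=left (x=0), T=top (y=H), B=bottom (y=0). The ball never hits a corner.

1. t=2 → B at (4,0); v=(1,3)
2. t=10/3 → T at (22/3,10); v=(1,-3)
3. t=10/3 → B at (32/3,0); v=(1,3)
4. t=1/3 → R at (11,1); v=(-1,3)
5. t=3 → T at (8,10); v=(-1,-3)
6. t=10/3 → B at (14/3,0); v=(-1,3)
7. t=10/3 → T at (4/3,10); v=(-1,-3)

Final position: (4/3,10)
Wall sequence: BTBRTBT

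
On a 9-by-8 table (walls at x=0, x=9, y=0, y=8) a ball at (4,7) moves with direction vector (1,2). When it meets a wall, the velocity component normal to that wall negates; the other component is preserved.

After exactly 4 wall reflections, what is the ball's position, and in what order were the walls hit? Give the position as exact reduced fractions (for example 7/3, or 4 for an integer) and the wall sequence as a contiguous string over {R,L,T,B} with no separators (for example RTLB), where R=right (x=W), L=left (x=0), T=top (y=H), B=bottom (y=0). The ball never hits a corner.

Final position: (11/2,8)
Wall sequence: TBRT

1. t=1/2 → T at (9/2,8); v=(1,-2)
2. t=4 → B at (17/2,0); v=(1,2)
3. t=1/2 → R at (9,1); v=(-1,2)
4. t=7/2 → T at (11/2,8); v=(-1,-2)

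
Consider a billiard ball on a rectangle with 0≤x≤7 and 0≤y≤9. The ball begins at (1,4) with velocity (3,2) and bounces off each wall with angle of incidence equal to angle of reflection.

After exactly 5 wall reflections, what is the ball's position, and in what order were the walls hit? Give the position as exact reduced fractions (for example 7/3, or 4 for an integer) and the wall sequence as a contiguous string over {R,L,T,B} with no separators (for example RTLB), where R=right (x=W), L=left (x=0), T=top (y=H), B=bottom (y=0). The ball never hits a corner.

1. t=2 → R at (7,8); v=(-3,2)
2. t=1/2 → T at (11/2,9); v=(-3,-2)
3. t=11/6 → L at (0,16/3); v=(3,-2)
4. t=7/3 → R at (7,2/3); v=(-3,-2)
5. t=1/3 → B at (6,0); v=(-3,2)

Final position: (6,0)
Wall sequence: RTLRB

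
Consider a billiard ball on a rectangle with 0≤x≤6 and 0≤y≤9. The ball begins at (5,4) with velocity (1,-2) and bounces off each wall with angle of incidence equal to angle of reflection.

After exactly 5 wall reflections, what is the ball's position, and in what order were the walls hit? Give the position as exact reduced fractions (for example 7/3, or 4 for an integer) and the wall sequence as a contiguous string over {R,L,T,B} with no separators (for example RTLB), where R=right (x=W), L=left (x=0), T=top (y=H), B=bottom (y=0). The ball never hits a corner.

Final position: (4,0)
Wall sequence: RBTLB

1. t=1 → R at (6,2); v=(-1,-2)
2. t=1 → B at (5,0); v=(-1,2)
3. t=9/2 → T at (1/2,9); v=(-1,-2)
4. t=1/2 → L at (0,8); v=(1,-2)
5. t=4 → B at (4,0); v=(1,2)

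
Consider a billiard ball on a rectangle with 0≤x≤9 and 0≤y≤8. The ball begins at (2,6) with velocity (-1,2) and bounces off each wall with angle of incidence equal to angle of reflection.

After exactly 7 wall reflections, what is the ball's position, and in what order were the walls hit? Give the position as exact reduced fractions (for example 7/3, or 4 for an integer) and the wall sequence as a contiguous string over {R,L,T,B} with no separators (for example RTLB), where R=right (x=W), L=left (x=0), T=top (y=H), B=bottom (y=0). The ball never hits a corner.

1. t=1 → T at (1,8); v=(-1,-2)
2. t=1 → L at (0,6); v=(1,-2)
3. t=3 → B at (3,0); v=(1,2)
4. t=4 → T at (7,8); v=(1,-2)
5. t=2 → R at (9,4); v=(-1,-2)
6. t=2 → B at (7,0); v=(-1,2)
7. t=4 → T at (3,8); v=(-1,-2)

Final position: (3,8)
Wall sequence: TLBTRBT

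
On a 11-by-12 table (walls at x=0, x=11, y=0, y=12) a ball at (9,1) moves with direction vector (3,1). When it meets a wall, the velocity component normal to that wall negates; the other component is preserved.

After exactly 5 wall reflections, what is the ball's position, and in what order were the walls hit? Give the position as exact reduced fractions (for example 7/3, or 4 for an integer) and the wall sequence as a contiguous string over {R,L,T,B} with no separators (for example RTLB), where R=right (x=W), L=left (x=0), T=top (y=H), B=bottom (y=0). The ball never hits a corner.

Final position: (0,34/3)
Wall sequence: RLRTL

1. t=2/3 → R at (11,5/3); v=(-3,1)
2. t=11/3 → L at (0,16/3); v=(3,1)
3. t=11/3 → R at (11,9); v=(-3,1)
4. t=3 → T at (2,12); v=(-3,-1)
5. t=2/3 → L at (0,34/3); v=(3,-1)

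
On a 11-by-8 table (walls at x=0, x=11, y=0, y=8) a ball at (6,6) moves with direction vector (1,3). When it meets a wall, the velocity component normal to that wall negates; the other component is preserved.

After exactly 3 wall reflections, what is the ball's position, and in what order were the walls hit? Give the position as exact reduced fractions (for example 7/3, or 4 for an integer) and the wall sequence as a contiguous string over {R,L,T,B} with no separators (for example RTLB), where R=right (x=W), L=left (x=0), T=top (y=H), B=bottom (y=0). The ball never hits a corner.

1. t=2/3 → T at (20/3,8); v=(1,-3)
2. t=8/3 → B at (28/3,0); v=(1,3)
3. t=5/3 → R at (11,5); v=(-1,3)

Final position: (11,5)
Wall sequence: TBR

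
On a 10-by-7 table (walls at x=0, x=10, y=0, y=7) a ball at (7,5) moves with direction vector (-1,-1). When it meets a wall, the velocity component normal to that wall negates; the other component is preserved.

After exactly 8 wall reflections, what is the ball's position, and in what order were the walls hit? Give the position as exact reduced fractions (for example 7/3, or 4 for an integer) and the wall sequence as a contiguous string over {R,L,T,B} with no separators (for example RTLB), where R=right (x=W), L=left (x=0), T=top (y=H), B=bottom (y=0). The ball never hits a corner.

Final position: (6,0)
Wall sequence: BLTRBTLB

1. t=5 → B at (2,0); v=(-1,1)
2. t=2 → L at (0,2); v=(1,1)
3. t=5 → T at (5,7); v=(1,-1)
4. t=5 → R at (10,2); v=(-1,-1)
5. t=2 → B at (8,0); v=(-1,1)
6. t=7 → T at (1,7); v=(-1,-1)
7. t=1 → L at (0,6); v=(1,-1)
8. t=6 → B at (6,0); v=(1,1)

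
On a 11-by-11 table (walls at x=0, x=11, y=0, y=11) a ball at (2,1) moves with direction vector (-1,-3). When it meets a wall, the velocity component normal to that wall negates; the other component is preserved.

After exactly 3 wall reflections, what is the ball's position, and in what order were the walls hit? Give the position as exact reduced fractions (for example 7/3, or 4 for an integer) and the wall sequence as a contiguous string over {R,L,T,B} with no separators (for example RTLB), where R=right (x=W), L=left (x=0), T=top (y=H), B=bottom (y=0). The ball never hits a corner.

Final position: (2,11)
Wall sequence: BLT

1. t=1/3 → B at (5/3,0); v=(-1,3)
2. t=5/3 → L at (0,5); v=(1,3)
3. t=2 → T at (2,11); v=(1,-3)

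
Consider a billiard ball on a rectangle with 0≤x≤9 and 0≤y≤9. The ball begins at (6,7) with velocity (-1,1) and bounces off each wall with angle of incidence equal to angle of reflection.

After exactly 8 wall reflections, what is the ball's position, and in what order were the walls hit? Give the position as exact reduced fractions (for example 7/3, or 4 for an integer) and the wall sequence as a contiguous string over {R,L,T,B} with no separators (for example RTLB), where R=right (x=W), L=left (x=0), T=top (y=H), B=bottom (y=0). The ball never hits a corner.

Final position: (9,4)
Wall sequence: TLBRTLBR

1. t=2 → T at (4,9); v=(-1,-1)
2. t=4 → L at (0,5); v=(1,-1)
3. t=5 → B at (5,0); v=(1,1)
4. t=4 → R at (9,4); v=(-1,1)
5. t=5 → T at (4,9); v=(-1,-1)
6. t=4 → L at (0,5); v=(1,-1)
7. t=5 → B at (5,0); v=(1,1)
8. t=4 → R at (9,4); v=(-1,1)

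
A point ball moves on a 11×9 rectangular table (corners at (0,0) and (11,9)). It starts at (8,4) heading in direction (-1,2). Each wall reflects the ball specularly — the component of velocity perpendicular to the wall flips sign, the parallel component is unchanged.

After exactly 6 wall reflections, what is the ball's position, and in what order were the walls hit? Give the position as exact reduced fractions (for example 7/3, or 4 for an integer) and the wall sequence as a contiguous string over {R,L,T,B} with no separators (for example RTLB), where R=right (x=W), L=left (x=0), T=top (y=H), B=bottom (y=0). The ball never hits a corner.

Final position: (11,6)
Wall sequence: TBLTBR

1. t=5/2 → T at (11/2,9); v=(-1,-2)
2. t=9/2 → B at (1,0); v=(-1,2)
3. t=1 → L at (0,2); v=(1,2)
4. t=7/2 → T at (7/2,9); v=(1,-2)
5. t=9/2 → B at (8,0); v=(1,2)
6. t=3 → R at (11,6); v=(-1,2)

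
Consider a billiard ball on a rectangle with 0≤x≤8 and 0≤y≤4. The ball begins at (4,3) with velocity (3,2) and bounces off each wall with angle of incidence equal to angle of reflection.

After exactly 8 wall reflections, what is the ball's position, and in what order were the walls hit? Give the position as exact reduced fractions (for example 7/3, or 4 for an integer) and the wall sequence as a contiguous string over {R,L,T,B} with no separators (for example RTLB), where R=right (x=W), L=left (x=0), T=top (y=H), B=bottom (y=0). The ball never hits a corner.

1. t=1/2 → T at (11/2,4); v=(3,-2)
2. t=5/6 → R at (8,7/3); v=(-3,-2)
3. t=7/6 → B at (9/2,0); v=(-3,2)
4. t=3/2 → L at (0,3); v=(3,2)
5. t=1/2 → T at (3/2,4); v=(3,-2)
6. t=2 → B at (15/2,0); v=(3,2)
7. t=1/6 → R at (8,1/3); v=(-3,2)
8. t=11/6 → T at (5/2,4); v=(-3,-2)

Final position: (5/2,4)
Wall sequence: TRBLTBRT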